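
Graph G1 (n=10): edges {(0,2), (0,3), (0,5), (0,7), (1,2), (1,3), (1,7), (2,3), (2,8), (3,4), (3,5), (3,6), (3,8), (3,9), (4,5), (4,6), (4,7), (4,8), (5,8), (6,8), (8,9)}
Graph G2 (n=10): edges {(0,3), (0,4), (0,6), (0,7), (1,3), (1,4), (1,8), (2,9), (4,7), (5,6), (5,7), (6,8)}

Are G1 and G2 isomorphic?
No, not isomorphic

The graphs are NOT isomorphic.

Counting triangles (3-cliques): G1 has 12, G2 has 1.
Triangle count is an isomorphism invariant, so differing triangle counts rule out isomorphism.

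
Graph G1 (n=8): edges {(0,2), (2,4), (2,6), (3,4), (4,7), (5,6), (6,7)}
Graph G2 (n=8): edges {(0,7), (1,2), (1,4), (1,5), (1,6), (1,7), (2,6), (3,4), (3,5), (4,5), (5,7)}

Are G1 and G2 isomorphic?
No, not isomorphic

The graphs are NOT isomorphic.

Connected components of G1: 2 component(s) with vertex sets [[1], [0, 2, 3, 4, 5, 6, 7]], sizes [1, 7].
Connected components of G2: 1 component(s) with vertex sets [[0, 1, 2, 3, 4, 5, 6, 7]], sizes [8].
The number of connected components (and the multiset of component sizes) is an isomorphism invariant — an isomorphism maps each component of G1 bijectively onto a component of G2. Since G1 has 2 component(s) and G2 has 1, they cannot be isomorphic.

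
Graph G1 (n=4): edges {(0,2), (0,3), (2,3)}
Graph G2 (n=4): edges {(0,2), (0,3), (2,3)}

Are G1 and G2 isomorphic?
Yes, isomorphic

The graphs are isomorphic.
One valid mapping φ: V(G1) → V(G2): 0→3, 1→1, 2→0, 3→2

Verify φ preserves adjacency — for each edge of G1, its image is an edge of G2:
  (0,2) → (φ(0),φ(2)) = (0,3) ∈ E(G2) ✓
  (0,3) → (φ(0),φ(3)) = (2,3) ∈ E(G2) ✓
  (2,3) → (φ(2),φ(3)) = (0,2) ∈ E(G2) ✓
All 3 edges of G1 map to edges of G2, and |E(G1)| = |E(G2)| = 3, so φ is a bijection on edges as well as vertices. Hence G1 ≅ G2.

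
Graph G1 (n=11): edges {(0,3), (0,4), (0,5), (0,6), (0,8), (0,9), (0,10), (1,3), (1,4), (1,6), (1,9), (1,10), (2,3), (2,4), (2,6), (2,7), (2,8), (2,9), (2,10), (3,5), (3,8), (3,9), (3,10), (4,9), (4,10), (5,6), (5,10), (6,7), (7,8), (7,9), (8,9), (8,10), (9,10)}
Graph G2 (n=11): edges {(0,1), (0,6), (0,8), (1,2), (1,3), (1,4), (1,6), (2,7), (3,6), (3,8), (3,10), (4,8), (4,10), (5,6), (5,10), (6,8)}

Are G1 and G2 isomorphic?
No, not isomorphic

The graphs are NOT isomorphic.

Counting triangles (3-cliques): G1 has 34, G2 has 4.
Triangle count is an isomorphism invariant, so differing triangle counts rule out isomorphism.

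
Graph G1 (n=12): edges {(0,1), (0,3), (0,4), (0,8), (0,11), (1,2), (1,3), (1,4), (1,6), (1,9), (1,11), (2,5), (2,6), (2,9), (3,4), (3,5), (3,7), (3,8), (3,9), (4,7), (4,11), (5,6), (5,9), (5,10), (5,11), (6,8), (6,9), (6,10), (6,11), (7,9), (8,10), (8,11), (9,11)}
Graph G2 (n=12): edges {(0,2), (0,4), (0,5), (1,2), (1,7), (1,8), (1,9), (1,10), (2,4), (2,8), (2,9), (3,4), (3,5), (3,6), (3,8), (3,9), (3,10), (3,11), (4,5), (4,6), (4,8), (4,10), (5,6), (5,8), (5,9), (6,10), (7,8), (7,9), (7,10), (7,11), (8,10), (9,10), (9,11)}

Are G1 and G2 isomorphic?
Yes, isomorphic

The graphs are isomorphic.
One valid mapping φ: V(G1) → V(G2): 0→1, 1→10, 2→6, 3→9, 4→7, 5→5, 6→4, 7→11, 8→2, 9→3, 10→0, 11→8

Verify φ preserves adjacency — for each edge of G1, its image is an edge of G2:
  (0,1) → (φ(0),φ(1)) = (1,10) ∈ E(G2) ✓
  (0,3) → (φ(0),φ(3)) = (1,9) ∈ E(G2) ✓
  (0,4) → (φ(0),φ(4)) = (1,7) ∈ E(G2) ✓
  (0,8) → (φ(0),φ(8)) = (1,2) ∈ E(G2) ✓
  (0,11) → (φ(0),φ(11)) = (1,8) ∈ E(G2) ✓
  (1,2) → (φ(1),φ(2)) = (6,10) ∈ E(G2) ✓
  (1,3) → (φ(1),φ(3)) = (9,10) ∈ E(G2) ✓
  (1,4) → (φ(1),φ(4)) = (7,10) ∈ E(G2) ✓
  (1,6) → (φ(1),φ(6)) = (4,10) ∈ E(G2) ✓
  (1,9) → (φ(1),φ(9)) = (3,10) ∈ E(G2) ✓
  (1,11) → (φ(1),φ(11)) = (8,10) ∈ E(G2) ✓
  (2,5) → (φ(2),φ(5)) = (5,6) ∈ E(G2) ✓
  (2,6) → (φ(2),φ(6)) = (4,6) ∈ E(G2) ✓
  (2,9) → (φ(2),φ(9)) = (3,6) ∈ E(G2) ✓
  (3,4) → (φ(3),φ(4)) = (7,9) ∈ E(G2) ✓
  (3,5) → (φ(3),φ(5)) = (5,9) ∈ E(G2) ✓
  (3,7) → (φ(3),φ(7)) = (9,11) ∈ E(G2) ✓
  (3,8) → (φ(3),φ(8)) = (2,9) ∈ E(G2) ✓
  (3,9) → (φ(3),φ(9)) = (3,9) ∈ E(G2) ✓
  (4,7) → (φ(4),φ(7)) = (7,11) ∈ E(G2) ✓
  (4,11) → (φ(4),φ(11)) = (7,8) ∈ E(G2) ✓
  (5,6) → (φ(5),φ(6)) = (4,5) ∈ E(G2) ✓
  (5,9) → (φ(5),φ(9)) = (3,5) ∈ E(G2) ✓
  (5,10) → (φ(5),φ(10)) = (0,5) ∈ E(G2) ✓
  (5,11) → (φ(5),φ(11)) = (5,8) ∈ E(G2) ✓
  (6,8) → (φ(6),φ(8)) = (2,4) ∈ E(G2) ✓
  (6,9) → (φ(6),φ(9)) = (3,4) ∈ E(G2) ✓
  (6,10) → (φ(6),φ(10)) = (0,4) ∈ E(G2) ✓
  (6,11) → (φ(6),φ(11)) = (4,8) ∈ E(G2) ✓
  (7,9) → (φ(7),φ(9)) = (3,11) ∈ E(G2) ✓
  (8,10) → (φ(8),φ(10)) = (0,2) ∈ E(G2) ✓
  (8,11) → (φ(8),φ(11)) = (2,8) ∈ E(G2) ✓
  (9,11) → (φ(9),φ(11)) = (3,8) ∈ E(G2) ✓
All 33 edges of G1 map to edges of G2, and |E(G1)| = |E(G2)| = 33, so φ is a bijection on edges as well as vertices. Hence G1 ≅ G2.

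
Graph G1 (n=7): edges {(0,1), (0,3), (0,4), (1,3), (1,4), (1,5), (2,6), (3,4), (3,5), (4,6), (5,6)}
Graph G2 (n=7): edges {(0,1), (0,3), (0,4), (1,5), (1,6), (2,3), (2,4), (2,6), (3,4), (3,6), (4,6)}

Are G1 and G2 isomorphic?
Yes, isomorphic

The graphs are isomorphic.
One valid mapping φ: V(G1) → V(G2): 0→2, 1→3, 2→5, 3→4, 4→6, 5→0, 6→1

Verify φ preserves adjacency — for each edge of G1, its image is an edge of G2:
  (0,1) → (φ(0),φ(1)) = (2,3) ∈ E(G2) ✓
  (0,3) → (φ(0),φ(3)) = (2,4) ∈ E(G2) ✓
  (0,4) → (φ(0),φ(4)) = (2,6) ∈ E(G2) ✓
  (1,3) → (φ(1),φ(3)) = (3,4) ∈ E(G2) ✓
  (1,4) → (φ(1),φ(4)) = (3,6) ∈ E(G2) ✓
  (1,5) → (φ(1),φ(5)) = (0,3) ∈ E(G2) ✓
  (2,6) → (φ(2),φ(6)) = (1,5) ∈ E(G2) ✓
  (3,4) → (φ(3),φ(4)) = (4,6) ∈ E(G2) ✓
  (3,5) → (φ(3),φ(5)) = (0,4) ∈ E(G2) ✓
  (4,6) → (φ(4),φ(6)) = (1,6) ∈ E(G2) ✓
  (5,6) → (φ(5),φ(6)) = (0,1) ∈ E(G2) ✓
All 11 edges of G1 map to edges of G2, and |E(G1)| = |E(G2)| = 11, so φ is a bijection on edges as well as vertices. Hence G1 ≅ G2.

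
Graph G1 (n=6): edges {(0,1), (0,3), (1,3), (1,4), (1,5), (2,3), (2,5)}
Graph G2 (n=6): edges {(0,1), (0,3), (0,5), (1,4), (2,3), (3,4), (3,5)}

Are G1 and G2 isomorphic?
Yes, isomorphic

The graphs are isomorphic.
One valid mapping φ: V(G1) → V(G2): 0→5, 1→3, 2→1, 3→0, 4→2, 5→4

Verify φ preserves adjacency — for each edge of G1, its image is an edge of G2:
  (0,1) → (φ(0),φ(1)) = (3,5) ∈ E(G2) ✓
  (0,3) → (φ(0),φ(3)) = (0,5) ∈ E(G2) ✓
  (1,3) → (φ(1),φ(3)) = (0,3) ∈ E(G2) ✓
  (1,4) → (φ(1),φ(4)) = (2,3) ∈ E(G2) ✓
  (1,5) → (φ(1),φ(5)) = (3,4) ∈ E(G2) ✓
  (2,3) → (φ(2),φ(3)) = (0,1) ∈ E(G2) ✓
  (2,5) → (φ(2),φ(5)) = (1,4) ∈ E(G2) ✓
All 7 edges of G1 map to edges of G2, and |E(G1)| = |E(G2)| = 7, so φ is a bijection on edges as well as vertices. Hence G1 ≅ G2.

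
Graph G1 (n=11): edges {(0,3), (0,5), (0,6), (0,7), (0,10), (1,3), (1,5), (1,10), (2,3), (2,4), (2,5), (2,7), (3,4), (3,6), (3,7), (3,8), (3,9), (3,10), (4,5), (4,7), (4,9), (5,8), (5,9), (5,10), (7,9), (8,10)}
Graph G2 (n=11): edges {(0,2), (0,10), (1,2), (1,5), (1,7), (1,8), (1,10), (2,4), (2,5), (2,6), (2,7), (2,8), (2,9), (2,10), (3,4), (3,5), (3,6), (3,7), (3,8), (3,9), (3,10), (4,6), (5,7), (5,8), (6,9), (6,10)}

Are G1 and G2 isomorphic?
Yes, isomorphic

The graphs are isomorphic.
One valid mapping φ: V(G1) → V(G2): 0→10, 1→4, 2→8, 3→2, 4→5, 5→3, 6→0, 7→1, 8→9, 9→7, 10→6

Verify φ preserves adjacency — for each edge of G1, its image is an edge of G2:
  (0,3) → (φ(0),φ(3)) = (2,10) ∈ E(G2) ✓
  (0,5) → (φ(0),φ(5)) = (3,10) ∈ E(G2) ✓
  (0,6) → (φ(0),φ(6)) = (0,10) ∈ E(G2) ✓
  (0,7) → (φ(0),φ(7)) = (1,10) ∈ E(G2) ✓
  (0,10) → (φ(0),φ(10)) = (6,10) ∈ E(G2) ✓
  (1,3) → (φ(1),φ(3)) = (2,4) ∈ E(G2) ✓
  (1,5) → (φ(1),φ(5)) = (3,4) ∈ E(G2) ✓
  (1,10) → (φ(1),φ(10)) = (4,6) ∈ E(G2) ✓
  (2,3) → (φ(2),φ(3)) = (2,8) ∈ E(G2) ✓
  (2,4) → (φ(2),φ(4)) = (5,8) ∈ E(G2) ✓
  (2,5) → (φ(2),φ(5)) = (3,8) ∈ E(G2) ✓
  (2,7) → (φ(2),φ(7)) = (1,8) ∈ E(G2) ✓
  (3,4) → (φ(3),φ(4)) = (2,5) ∈ E(G2) ✓
  (3,6) → (φ(3),φ(6)) = (0,2) ∈ E(G2) ✓
  (3,7) → (φ(3),φ(7)) = (1,2) ∈ E(G2) ✓
  (3,8) → (φ(3),φ(8)) = (2,9) ∈ E(G2) ✓
  (3,9) → (φ(3),φ(9)) = (2,7) ∈ E(G2) ✓
  (3,10) → (φ(3),φ(10)) = (2,6) ∈ E(G2) ✓
  (4,5) → (φ(4),φ(5)) = (3,5) ∈ E(G2) ✓
  (4,7) → (φ(4),φ(7)) = (1,5) ∈ E(G2) ✓
  (4,9) → (φ(4),φ(9)) = (5,7) ∈ E(G2) ✓
  (5,8) → (φ(5),φ(8)) = (3,9) ∈ E(G2) ✓
  (5,9) → (φ(5),φ(9)) = (3,7) ∈ E(G2) ✓
  (5,10) → (φ(5),φ(10)) = (3,6) ∈ E(G2) ✓
  (7,9) → (φ(7),φ(9)) = (1,7) ∈ E(G2) ✓
  (8,10) → (φ(8),φ(10)) = (6,9) ∈ E(G2) ✓
All 26 edges of G1 map to edges of G2, and |E(G1)| = |E(G2)| = 26, so φ is a bijection on edges as well as vertices. Hence G1 ≅ G2.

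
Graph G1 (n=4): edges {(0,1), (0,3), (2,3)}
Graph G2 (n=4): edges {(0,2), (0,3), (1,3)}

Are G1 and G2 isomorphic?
Yes, isomorphic

The graphs are isomorphic.
One valid mapping φ: V(G1) → V(G2): 0→3, 1→1, 2→2, 3→0

Verify φ preserves adjacency — for each edge of G1, its image is an edge of G2:
  (0,1) → (φ(0),φ(1)) = (1,3) ∈ E(G2) ✓
  (0,3) → (φ(0),φ(3)) = (0,3) ∈ E(G2) ✓
  (2,3) → (φ(2),φ(3)) = (0,2) ∈ E(G2) ✓
All 3 edges of G1 map to edges of G2, and |E(G1)| = |E(G2)| = 3, so φ is a bijection on edges as well as vertices. Hence G1 ≅ G2.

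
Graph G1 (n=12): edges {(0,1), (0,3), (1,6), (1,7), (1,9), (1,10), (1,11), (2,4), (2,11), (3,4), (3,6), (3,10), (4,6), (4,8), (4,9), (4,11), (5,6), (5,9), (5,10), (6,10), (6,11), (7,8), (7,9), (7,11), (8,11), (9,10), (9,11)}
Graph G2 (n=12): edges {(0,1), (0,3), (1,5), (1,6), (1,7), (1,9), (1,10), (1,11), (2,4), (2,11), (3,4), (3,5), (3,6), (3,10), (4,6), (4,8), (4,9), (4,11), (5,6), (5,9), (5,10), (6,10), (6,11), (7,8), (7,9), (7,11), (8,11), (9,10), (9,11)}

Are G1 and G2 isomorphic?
No, not isomorphic

The graphs are NOT isomorphic.

Counting edges: G1 has 27 edge(s); G2 has 29 edge(s).
Edge count is an isomorphism invariant (a bijection on vertices induces a bijection on edges), so differing edge counts rule out isomorphism.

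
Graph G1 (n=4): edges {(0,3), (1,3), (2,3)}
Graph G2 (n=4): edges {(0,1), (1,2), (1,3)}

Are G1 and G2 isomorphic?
Yes, isomorphic

The graphs are isomorphic.
One valid mapping φ: V(G1) → V(G2): 0→0, 1→3, 2→2, 3→1

Verify φ preserves adjacency — for each edge of G1, its image is an edge of G2:
  (0,3) → (φ(0),φ(3)) = (0,1) ∈ E(G2) ✓
  (1,3) → (φ(1),φ(3)) = (1,3) ∈ E(G2) ✓
  (2,3) → (φ(2),φ(3)) = (1,2) ∈ E(G2) ✓
All 3 edges of G1 map to edges of G2, and |E(G1)| = |E(G2)| = 3, so φ is a bijection on edges as well as vertices. Hence G1 ≅ G2.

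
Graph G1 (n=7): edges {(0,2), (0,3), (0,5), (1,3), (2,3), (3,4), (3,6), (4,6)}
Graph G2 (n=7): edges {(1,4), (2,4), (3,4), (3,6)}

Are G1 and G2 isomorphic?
No, not isomorphic

The graphs are NOT isomorphic.

Connected components of G1: 1 component(s) with vertex sets [[0, 1, 2, 3, 4, 5, 6]], sizes [7].
Connected components of G2: 3 component(s) with vertex sets [[0], [5], [1, 2, 3, 4, 6]], sizes [1, 1, 5].
The number of connected components (and the multiset of component sizes) is an isomorphism invariant — an isomorphism maps each component of G1 bijectively onto a component of G2. Since G1 has 1 component(s) and G2 has 3, they cannot be isomorphic.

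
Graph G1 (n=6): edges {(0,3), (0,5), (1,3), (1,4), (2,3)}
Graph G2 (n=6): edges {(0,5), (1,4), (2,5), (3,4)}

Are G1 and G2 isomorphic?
No, not isomorphic

The graphs are NOT isomorphic.

Connected components of G1: 1 component(s) with vertex sets [[0, 1, 2, 3, 4, 5]], sizes [6].
Connected components of G2: 2 component(s) with vertex sets [[0, 2, 5], [1, 3, 4]], sizes [3, 3].
The number of connected components (and the multiset of component sizes) is an isomorphism invariant — an isomorphism maps each component of G1 bijectively onto a component of G2. Since G1 has 1 component(s) and G2 has 2, they cannot be isomorphic.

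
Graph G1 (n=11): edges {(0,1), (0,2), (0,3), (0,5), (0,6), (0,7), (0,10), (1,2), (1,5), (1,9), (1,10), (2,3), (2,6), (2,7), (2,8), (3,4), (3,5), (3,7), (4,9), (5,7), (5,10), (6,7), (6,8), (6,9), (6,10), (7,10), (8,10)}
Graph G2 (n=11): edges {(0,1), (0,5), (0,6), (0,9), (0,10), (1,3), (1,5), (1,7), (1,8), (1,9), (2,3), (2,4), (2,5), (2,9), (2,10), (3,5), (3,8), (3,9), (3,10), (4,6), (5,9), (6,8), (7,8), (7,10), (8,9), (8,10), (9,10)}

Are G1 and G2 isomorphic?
Yes, isomorphic

The graphs are isomorphic.
One valid mapping φ: V(G1) → V(G2): 0→9, 1→0, 2→10, 3→2, 4→4, 5→5, 6→8, 7→3, 8→7, 9→6, 10→1

Verify φ preserves adjacency — for each edge of G1, its image is an edge of G2:
  (0,1) → (φ(0),φ(1)) = (0,9) ∈ E(G2) ✓
  (0,2) → (φ(0),φ(2)) = (9,10) ∈ E(G2) ✓
  (0,3) → (φ(0),φ(3)) = (2,9) ∈ E(G2) ✓
  (0,5) → (φ(0),φ(5)) = (5,9) ∈ E(G2) ✓
  (0,6) → (φ(0),φ(6)) = (8,9) ∈ E(G2) ✓
  (0,7) → (φ(0),φ(7)) = (3,9) ∈ E(G2) ✓
  (0,10) → (φ(0),φ(10)) = (1,9) ∈ E(G2) ✓
  (1,2) → (φ(1),φ(2)) = (0,10) ∈ E(G2) ✓
  (1,5) → (φ(1),φ(5)) = (0,5) ∈ E(G2) ✓
  (1,9) → (φ(1),φ(9)) = (0,6) ∈ E(G2) ✓
  (1,10) → (φ(1),φ(10)) = (0,1) ∈ E(G2) ✓
  (2,3) → (φ(2),φ(3)) = (2,10) ∈ E(G2) ✓
  (2,6) → (φ(2),φ(6)) = (8,10) ∈ E(G2) ✓
  (2,7) → (φ(2),φ(7)) = (3,10) ∈ E(G2) ✓
  (2,8) → (φ(2),φ(8)) = (7,10) ∈ E(G2) ✓
  (3,4) → (φ(3),φ(4)) = (2,4) ∈ E(G2) ✓
  (3,5) → (φ(3),φ(5)) = (2,5) ∈ E(G2) ✓
  (3,7) → (φ(3),φ(7)) = (2,3) ∈ E(G2) ✓
  (4,9) → (φ(4),φ(9)) = (4,6) ∈ E(G2) ✓
  (5,7) → (φ(5),φ(7)) = (3,5) ∈ E(G2) ✓
  (5,10) → (φ(5),φ(10)) = (1,5) ∈ E(G2) ✓
  (6,7) → (φ(6),φ(7)) = (3,8) ∈ E(G2) ✓
  (6,8) → (φ(6),φ(8)) = (7,8) ∈ E(G2) ✓
  (6,9) → (φ(6),φ(9)) = (6,8) ∈ E(G2) ✓
  (6,10) → (φ(6),φ(10)) = (1,8) ∈ E(G2) ✓
  (7,10) → (φ(7),φ(10)) = (1,3) ∈ E(G2) ✓
  (8,10) → (φ(8),φ(10)) = (1,7) ∈ E(G2) ✓
All 27 edges of G1 map to edges of G2, and |E(G1)| = |E(G2)| = 27, so φ is a bijection on edges as well as vertices. Hence G1 ≅ G2.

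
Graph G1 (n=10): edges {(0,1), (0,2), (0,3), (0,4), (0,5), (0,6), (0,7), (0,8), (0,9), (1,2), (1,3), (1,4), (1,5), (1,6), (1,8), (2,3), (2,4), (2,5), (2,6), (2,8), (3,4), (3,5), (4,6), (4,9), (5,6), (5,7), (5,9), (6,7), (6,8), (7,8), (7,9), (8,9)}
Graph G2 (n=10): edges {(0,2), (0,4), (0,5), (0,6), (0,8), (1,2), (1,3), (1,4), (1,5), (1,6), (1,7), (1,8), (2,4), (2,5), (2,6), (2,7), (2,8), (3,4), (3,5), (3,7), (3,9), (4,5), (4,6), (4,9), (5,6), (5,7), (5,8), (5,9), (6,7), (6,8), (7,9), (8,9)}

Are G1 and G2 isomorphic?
Yes, isomorphic

The graphs are isomorphic.
One valid mapping φ: V(G1) → V(G2): 0→5, 1→2, 2→6, 3→0, 4→8, 5→4, 6→1, 7→3, 8→7, 9→9

Verify φ preserves adjacency — for each edge of G1, its image is an edge of G2:
  (0,1) → (φ(0),φ(1)) = (2,5) ∈ E(G2) ✓
  (0,2) → (φ(0),φ(2)) = (5,6) ∈ E(G2) ✓
  (0,3) → (φ(0),φ(3)) = (0,5) ∈ E(G2) ✓
  (0,4) → (φ(0),φ(4)) = (5,8) ∈ E(G2) ✓
  (0,5) → (φ(0),φ(5)) = (4,5) ∈ E(G2) ✓
  (0,6) → (φ(0),φ(6)) = (1,5) ∈ E(G2) ✓
  (0,7) → (φ(0),φ(7)) = (3,5) ∈ E(G2) ✓
  (0,8) → (φ(0),φ(8)) = (5,7) ∈ E(G2) ✓
  (0,9) → (φ(0),φ(9)) = (5,9) ∈ E(G2) ✓
  (1,2) → (φ(1),φ(2)) = (2,6) ∈ E(G2) ✓
  (1,3) → (φ(1),φ(3)) = (0,2) ∈ E(G2) ✓
  (1,4) → (φ(1),φ(4)) = (2,8) ∈ E(G2) ✓
  (1,5) → (φ(1),φ(5)) = (2,4) ∈ E(G2) ✓
  (1,6) → (φ(1),φ(6)) = (1,2) ∈ E(G2) ✓
  (1,8) → (φ(1),φ(8)) = (2,7) ∈ E(G2) ✓
  (2,3) → (φ(2),φ(3)) = (0,6) ∈ E(G2) ✓
  (2,4) → (φ(2),φ(4)) = (6,8) ∈ E(G2) ✓
  (2,5) → (φ(2),φ(5)) = (4,6) ∈ E(G2) ✓
  (2,6) → (φ(2),φ(6)) = (1,6) ∈ E(G2) ✓
  (2,8) → (φ(2),φ(8)) = (6,7) ∈ E(G2) ✓
  (3,4) → (φ(3),φ(4)) = (0,8) ∈ E(G2) ✓
  (3,5) → (φ(3),φ(5)) = (0,4) ∈ E(G2) ✓
  (4,6) → (φ(4),φ(6)) = (1,8) ∈ E(G2) ✓
  (4,9) → (φ(4),φ(9)) = (8,9) ∈ E(G2) ✓
  (5,6) → (φ(5),φ(6)) = (1,4) ∈ E(G2) ✓
  (5,7) → (φ(5),φ(7)) = (3,4) ∈ E(G2) ✓
  (5,9) → (φ(5),φ(9)) = (4,9) ∈ E(G2) ✓
  (6,7) → (φ(6),φ(7)) = (1,3) ∈ E(G2) ✓
  (6,8) → (φ(6),φ(8)) = (1,7) ∈ E(G2) ✓
  (7,8) → (φ(7),φ(8)) = (3,7) ∈ E(G2) ✓
  (7,9) → (φ(7),φ(9)) = (3,9) ∈ E(G2) ✓
  (8,9) → (φ(8),φ(9)) = (7,9) ∈ E(G2) ✓
All 32 edges of G1 map to edges of G2, and |E(G1)| = |E(G2)| = 32, so φ is a bijection on edges as well as vertices. Hence G1 ≅ G2.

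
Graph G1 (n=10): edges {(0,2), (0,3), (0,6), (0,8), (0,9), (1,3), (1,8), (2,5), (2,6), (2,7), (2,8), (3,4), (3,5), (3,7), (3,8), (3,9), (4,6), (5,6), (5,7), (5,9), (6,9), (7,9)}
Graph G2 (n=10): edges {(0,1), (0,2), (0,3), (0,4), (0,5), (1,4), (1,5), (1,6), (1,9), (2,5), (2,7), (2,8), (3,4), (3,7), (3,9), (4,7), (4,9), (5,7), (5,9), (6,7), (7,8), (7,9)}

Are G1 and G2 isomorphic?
Yes, isomorphic

The graphs are isomorphic.
One valid mapping φ: V(G1) → V(G2): 0→5, 1→8, 2→0, 3→7, 4→6, 5→4, 6→1, 7→3, 8→2, 9→9

Verify φ preserves adjacency — for each edge of G1, its image is an edge of G2:
  (0,2) → (φ(0),φ(2)) = (0,5) ∈ E(G2) ✓
  (0,3) → (φ(0),φ(3)) = (5,7) ∈ E(G2) ✓
  (0,6) → (φ(0),φ(6)) = (1,5) ∈ E(G2) ✓
  (0,8) → (φ(0),φ(8)) = (2,5) ∈ E(G2) ✓
  (0,9) → (φ(0),φ(9)) = (5,9) ∈ E(G2) ✓
  (1,3) → (φ(1),φ(3)) = (7,8) ∈ E(G2) ✓
  (1,8) → (φ(1),φ(8)) = (2,8) ∈ E(G2) ✓
  (2,5) → (φ(2),φ(5)) = (0,4) ∈ E(G2) ✓
  (2,6) → (φ(2),φ(6)) = (0,1) ∈ E(G2) ✓
  (2,7) → (φ(2),φ(7)) = (0,3) ∈ E(G2) ✓
  (2,8) → (φ(2),φ(8)) = (0,2) ∈ E(G2) ✓
  (3,4) → (φ(3),φ(4)) = (6,7) ∈ E(G2) ✓
  (3,5) → (φ(3),φ(5)) = (4,7) ∈ E(G2) ✓
  (3,7) → (φ(3),φ(7)) = (3,7) ∈ E(G2) ✓
  (3,8) → (φ(3),φ(8)) = (2,7) ∈ E(G2) ✓
  (3,9) → (φ(3),φ(9)) = (7,9) ∈ E(G2) ✓
  (4,6) → (φ(4),φ(6)) = (1,6) ∈ E(G2) ✓
  (5,6) → (φ(5),φ(6)) = (1,4) ∈ E(G2) ✓
  (5,7) → (φ(5),φ(7)) = (3,4) ∈ E(G2) ✓
  (5,9) → (φ(5),φ(9)) = (4,9) ∈ E(G2) ✓
  (6,9) → (φ(6),φ(9)) = (1,9) ∈ E(G2) ✓
  (7,9) → (φ(7),φ(9)) = (3,9) ∈ E(G2) ✓
All 22 edges of G1 map to edges of G2, and |E(G1)| = |E(G2)| = 22, so φ is a bijection on edges as well as vertices. Hence G1 ≅ G2.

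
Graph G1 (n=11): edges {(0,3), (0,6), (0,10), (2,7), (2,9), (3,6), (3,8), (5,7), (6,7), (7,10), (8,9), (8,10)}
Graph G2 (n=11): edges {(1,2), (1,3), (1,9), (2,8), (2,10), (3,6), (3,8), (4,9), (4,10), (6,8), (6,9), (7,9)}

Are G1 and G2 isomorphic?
Yes, isomorphic

The graphs are isomorphic.
One valid mapping φ: V(G1) → V(G2): 0→3, 1→0, 2→4, 3→8, 4→5, 5→7, 6→6, 7→9, 8→2, 9→10, 10→1

Verify φ preserves adjacency — for each edge of G1, its image is an edge of G2:
  (0,3) → (φ(0),φ(3)) = (3,8) ∈ E(G2) ✓
  (0,6) → (φ(0),φ(6)) = (3,6) ∈ E(G2) ✓
  (0,10) → (φ(0),φ(10)) = (1,3) ∈ E(G2) ✓
  (2,7) → (φ(2),φ(7)) = (4,9) ∈ E(G2) ✓
  (2,9) → (φ(2),φ(9)) = (4,10) ∈ E(G2) ✓
  (3,6) → (φ(3),φ(6)) = (6,8) ∈ E(G2) ✓
  (3,8) → (φ(3),φ(8)) = (2,8) ∈ E(G2) ✓
  (5,7) → (φ(5),φ(7)) = (7,9) ∈ E(G2) ✓
  (6,7) → (φ(6),φ(7)) = (6,9) ∈ E(G2) ✓
  (7,10) → (φ(7),φ(10)) = (1,9) ∈ E(G2) ✓
  (8,9) → (φ(8),φ(9)) = (2,10) ∈ E(G2) ✓
  (8,10) → (φ(8),φ(10)) = (1,2) ∈ E(G2) ✓
All 12 edges of G1 map to edges of G2, and |E(G1)| = |E(G2)| = 12, so φ is a bijection on edges as well as vertices. Hence G1 ≅ G2.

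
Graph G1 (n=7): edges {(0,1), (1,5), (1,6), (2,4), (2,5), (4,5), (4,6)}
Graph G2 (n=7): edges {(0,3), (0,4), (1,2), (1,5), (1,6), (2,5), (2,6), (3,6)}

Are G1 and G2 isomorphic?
No, not isomorphic

The graphs are NOT isomorphic.

Counting triangles (3-cliques): G1 has 1, G2 has 2.
Triangle count is an isomorphism invariant, so differing triangle counts rule out isomorphism.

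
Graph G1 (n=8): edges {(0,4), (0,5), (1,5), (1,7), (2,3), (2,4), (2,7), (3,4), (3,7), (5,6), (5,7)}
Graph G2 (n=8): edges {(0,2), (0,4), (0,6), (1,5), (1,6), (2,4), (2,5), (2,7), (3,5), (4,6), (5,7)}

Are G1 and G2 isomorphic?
Yes, isomorphic

The graphs are isomorphic.
One valid mapping φ: V(G1) → V(G2): 0→1, 1→7, 2→0, 3→4, 4→6, 5→5, 6→3, 7→2

Verify φ preserves adjacency — for each edge of G1, its image is an edge of G2:
  (0,4) → (φ(0),φ(4)) = (1,6) ∈ E(G2) ✓
  (0,5) → (φ(0),φ(5)) = (1,5) ∈ E(G2) ✓
  (1,5) → (φ(1),φ(5)) = (5,7) ∈ E(G2) ✓
  (1,7) → (φ(1),φ(7)) = (2,7) ∈ E(G2) ✓
  (2,3) → (φ(2),φ(3)) = (0,4) ∈ E(G2) ✓
  (2,4) → (φ(2),φ(4)) = (0,6) ∈ E(G2) ✓
  (2,7) → (φ(2),φ(7)) = (0,2) ∈ E(G2) ✓
  (3,4) → (φ(3),φ(4)) = (4,6) ∈ E(G2) ✓
  (3,7) → (φ(3),φ(7)) = (2,4) ∈ E(G2) ✓
  (5,6) → (φ(5),φ(6)) = (3,5) ∈ E(G2) ✓
  (5,7) → (φ(5),φ(7)) = (2,5) ∈ E(G2) ✓
All 11 edges of G1 map to edges of G2, and |E(G1)| = |E(G2)| = 11, so φ is a bijection on edges as well as vertices. Hence G1 ≅ G2.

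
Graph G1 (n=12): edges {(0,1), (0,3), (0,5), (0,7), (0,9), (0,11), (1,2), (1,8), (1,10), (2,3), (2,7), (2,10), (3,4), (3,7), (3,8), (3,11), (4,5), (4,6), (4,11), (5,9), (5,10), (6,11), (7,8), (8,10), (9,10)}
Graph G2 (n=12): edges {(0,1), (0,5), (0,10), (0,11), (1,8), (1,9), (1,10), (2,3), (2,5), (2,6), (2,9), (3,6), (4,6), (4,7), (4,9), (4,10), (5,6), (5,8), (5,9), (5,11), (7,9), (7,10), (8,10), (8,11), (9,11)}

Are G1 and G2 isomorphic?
Yes, isomorphic

The graphs are isomorphic.
One valid mapping φ: V(G1) → V(G2): 0→9, 1→1, 2→0, 3→5, 4→6, 5→4, 6→3, 7→11, 8→8, 9→7, 10→10, 11→2

Verify φ preserves adjacency — for each edge of G1, its image is an edge of G2:
  (0,1) → (φ(0),φ(1)) = (1,9) ∈ E(G2) ✓
  (0,3) → (φ(0),φ(3)) = (5,9) ∈ E(G2) ✓
  (0,5) → (φ(0),φ(5)) = (4,9) ∈ E(G2) ✓
  (0,7) → (φ(0),φ(7)) = (9,11) ∈ E(G2) ✓
  (0,9) → (φ(0),φ(9)) = (7,9) ∈ E(G2) ✓
  (0,11) → (φ(0),φ(11)) = (2,9) ∈ E(G2) ✓
  (1,2) → (φ(1),φ(2)) = (0,1) ∈ E(G2) ✓
  (1,8) → (φ(1),φ(8)) = (1,8) ∈ E(G2) ✓
  (1,10) → (φ(1),φ(10)) = (1,10) ∈ E(G2) ✓
  (2,3) → (φ(2),φ(3)) = (0,5) ∈ E(G2) ✓
  (2,7) → (φ(2),φ(7)) = (0,11) ∈ E(G2) ✓
  (2,10) → (φ(2),φ(10)) = (0,10) ∈ E(G2) ✓
  (3,4) → (φ(3),φ(4)) = (5,6) ∈ E(G2) ✓
  (3,7) → (φ(3),φ(7)) = (5,11) ∈ E(G2) ✓
  (3,8) → (φ(3),φ(8)) = (5,8) ∈ E(G2) ✓
  (3,11) → (φ(3),φ(11)) = (2,5) ∈ E(G2) ✓
  (4,5) → (φ(4),φ(5)) = (4,6) ∈ E(G2) ✓
  (4,6) → (φ(4),φ(6)) = (3,6) ∈ E(G2) ✓
  (4,11) → (φ(4),φ(11)) = (2,6) ∈ E(G2) ✓
  (5,9) → (φ(5),φ(9)) = (4,7) ∈ E(G2) ✓
  (5,10) → (φ(5),φ(10)) = (4,10) ∈ E(G2) ✓
  (6,11) → (φ(6),φ(11)) = (2,3) ∈ E(G2) ✓
  (7,8) → (φ(7),φ(8)) = (8,11) ∈ E(G2) ✓
  (8,10) → (φ(8),φ(10)) = (8,10) ∈ E(G2) ✓
  (9,10) → (φ(9),φ(10)) = (7,10) ∈ E(G2) ✓
All 25 edges of G1 map to edges of G2, and |E(G1)| = |E(G2)| = 25, so φ is a bijection on edges as well as vertices. Hence G1 ≅ G2.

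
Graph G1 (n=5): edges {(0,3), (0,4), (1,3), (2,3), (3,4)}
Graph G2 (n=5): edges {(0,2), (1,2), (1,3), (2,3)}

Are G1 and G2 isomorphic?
No, not isomorphic

The graphs are NOT isomorphic.

Connected components of G1: 1 component(s) with vertex sets [[0, 1, 2, 3, 4]], sizes [5].
Connected components of G2: 2 component(s) with vertex sets [[4], [0, 1, 2, 3]], sizes [1, 4].
The number of connected components (and the multiset of component sizes) is an isomorphism invariant — an isomorphism maps each component of G1 bijectively onto a component of G2. Since G1 has 1 component(s) and G2 has 2, they cannot be isomorphic.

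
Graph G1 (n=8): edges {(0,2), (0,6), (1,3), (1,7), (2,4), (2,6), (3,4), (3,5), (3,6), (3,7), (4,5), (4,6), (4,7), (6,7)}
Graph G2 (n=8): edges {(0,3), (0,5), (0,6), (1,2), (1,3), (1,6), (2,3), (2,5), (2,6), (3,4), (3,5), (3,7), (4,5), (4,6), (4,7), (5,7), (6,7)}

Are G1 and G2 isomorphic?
No, not isomorphic

The graphs are NOT isomorphic.

Counting triangles (3-cliques): G1 has 8, G2 has 9.
Triangle count is an isomorphism invariant, so differing triangle counts rule out isomorphism.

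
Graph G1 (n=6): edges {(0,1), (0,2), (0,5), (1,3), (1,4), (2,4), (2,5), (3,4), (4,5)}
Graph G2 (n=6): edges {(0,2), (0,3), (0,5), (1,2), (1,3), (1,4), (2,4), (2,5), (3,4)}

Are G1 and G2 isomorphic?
Yes, isomorphic

The graphs are isomorphic.
One valid mapping φ: V(G1) → V(G2): 0→3, 1→0, 2→4, 3→5, 4→2, 5→1

Verify φ preserves adjacency — for each edge of G1, its image is an edge of G2:
  (0,1) → (φ(0),φ(1)) = (0,3) ∈ E(G2) ✓
  (0,2) → (φ(0),φ(2)) = (3,4) ∈ E(G2) ✓
  (0,5) → (φ(0),φ(5)) = (1,3) ∈ E(G2) ✓
  (1,3) → (φ(1),φ(3)) = (0,5) ∈ E(G2) ✓
  (1,4) → (φ(1),φ(4)) = (0,2) ∈ E(G2) ✓
  (2,4) → (φ(2),φ(4)) = (2,4) ∈ E(G2) ✓
  (2,5) → (φ(2),φ(5)) = (1,4) ∈ E(G2) ✓
  (3,4) → (φ(3),φ(4)) = (2,5) ∈ E(G2) ✓
  (4,5) → (φ(4),φ(5)) = (1,2) ∈ E(G2) ✓
All 9 edges of G1 map to edges of G2, and |E(G1)| = |E(G2)| = 9, so φ is a bijection on edges as well as vertices. Hence G1 ≅ G2.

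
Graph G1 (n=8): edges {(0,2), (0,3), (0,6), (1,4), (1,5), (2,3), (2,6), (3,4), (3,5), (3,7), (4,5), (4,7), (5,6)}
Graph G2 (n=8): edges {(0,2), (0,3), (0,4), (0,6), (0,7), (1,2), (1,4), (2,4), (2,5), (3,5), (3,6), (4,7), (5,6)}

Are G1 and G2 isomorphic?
Yes, isomorphic

The graphs are isomorphic.
One valid mapping φ: V(G1) → V(G2): 0→3, 1→1, 2→6, 3→0, 4→4, 5→2, 6→5, 7→7

Verify φ preserves adjacency — for each edge of G1, its image is an edge of G2:
  (0,2) → (φ(0),φ(2)) = (3,6) ∈ E(G2) ✓
  (0,3) → (φ(0),φ(3)) = (0,3) ∈ E(G2) ✓
  (0,6) → (φ(0),φ(6)) = (3,5) ∈ E(G2) ✓
  (1,4) → (φ(1),φ(4)) = (1,4) ∈ E(G2) ✓
  (1,5) → (φ(1),φ(5)) = (1,2) ∈ E(G2) ✓
  (2,3) → (φ(2),φ(3)) = (0,6) ∈ E(G2) ✓
  (2,6) → (φ(2),φ(6)) = (5,6) ∈ E(G2) ✓
  (3,4) → (φ(3),φ(4)) = (0,4) ∈ E(G2) ✓
  (3,5) → (φ(3),φ(5)) = (0,2) ∈ E(G2) ✓
  (3,7) → (φ(3),φ(7)) = (0,7) ∈ E(G2) ✓
  (4,5) → (φ(4),φ(5)) = (2,4) ∈ E(G2) ✓
  (4,7) → (φ(4),φ(7)) = (4,7) ∈ E(G2) ✓
  (5,6) → (φ(5),φ(6)) = (2,5) ∈ E(G2) ✓
All 13 edges of G1 map to edges of G2, and |E(G1)| = |E(G2)| = 13, so φ is a bijection on edges as well as vertices. Hence G1 ≅ G2.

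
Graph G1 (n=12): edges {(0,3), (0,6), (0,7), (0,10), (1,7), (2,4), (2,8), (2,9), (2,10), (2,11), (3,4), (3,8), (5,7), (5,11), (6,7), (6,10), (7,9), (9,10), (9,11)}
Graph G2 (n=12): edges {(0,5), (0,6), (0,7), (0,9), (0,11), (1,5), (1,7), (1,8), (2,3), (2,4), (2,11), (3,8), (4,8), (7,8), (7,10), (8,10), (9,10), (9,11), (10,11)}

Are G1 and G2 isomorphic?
Yes, isomorphic

The graphs are isomorphic.
One valid mapping φ: V(G1) → V(G2): 0→11, 1→6, 2→8, 3→2, 4→4, 5→5, 6→9, 7→0, 8→3, 9→7, 10→10, 11→1

Verify φ preserves adjacency — for each edge of G1, its image is an edge of G2:
  (0,3) → (φ(0),φ(3)) = (2,11) ∈ E(G2) ✓
  (0,6) → (φ(0),φ(6)) = (9,11) ∈ E(G2) ✓
  (0,7) → (φ(0),φ(7)) = (0,11) ∈ E(G2) ✓
  (0,10) → (φ(0),φ(10)) = (10,11) ∈ E(G2) ✓
  (1,7) → (φ(1),φ(7)) = (0,6) ∈ E(G2) ✓
  (2,4) → (φ(2),φ(4)) = (4,8) ∈ E(G2) ✓
  (2,8) → (φ(2),φ(8)) = (3,8) ∈ E(G2) ✓
  (2,9) → (φ(2),φ(9)) = (7,8) ∈ E(G2) ✓
  (2,10) → (φ(2),φ(10)) = (8,10) ∈ E(G2) ✓
  (2,11) → (φ(2),φ(11)) = (1,8) ∈ E(G2) ✓
  (3,4) → (φ(3),φ(4)) = (2,4) ∈ E(G2) ✓
  (3,8) → (φ(3),φ(8)) = (2,3) ∈ E(G2) ✓
  (5,7) → (φ(5),φ(7)) = (0,5) ∈ E(G2) ✓
  (5,11) → (φ(5),φ(11)) = (1,5) ∈ E(G2) ✓
  (6,7) → (φ(6),φ(7)) = (0,9) ∈ E(G2) ✓
  (6,10) → (φ(6),φ(10)) = (9,10) ∈ E(G2) ✓
  (7,9) → (φ(7),φ(9)) = (0,7) ∈ E(G2) ✓
  (9,10) → (φ(9),φ(10)) = (7,10) ∈ E(G2) ✓
  (9,11) → (φ(9),φ(11)) = (1,7) ∈ E(G2) ✓
All 19 edges of G1 map to edges of G2, and |E(G1)| = |E(G2)| = 19, so φ is a bijection on edges as well as vertices. Hence G1 ≅ G2.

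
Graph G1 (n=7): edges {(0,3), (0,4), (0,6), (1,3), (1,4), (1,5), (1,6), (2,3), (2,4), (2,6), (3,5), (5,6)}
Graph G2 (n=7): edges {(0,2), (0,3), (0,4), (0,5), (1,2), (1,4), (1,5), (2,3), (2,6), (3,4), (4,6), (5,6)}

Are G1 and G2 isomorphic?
Yes, isomorphic

The graphs are isomorphic.
One valid mapping φ: V(G1) → V(G2): 0→6, 1→0, 2→1, 3→2, 4→5, 5→3, 6→4

Verify φ preserves adjacency — for each edge of G1, its image is an edge of G2:
  (0,3) → (φ(0),φ(3)) = (2,6) ∈ E(G2) ✓
  (0,4) → (φ(0),φ(4)) = (5,6) ∈ E(G2) ✓
  (0,6) → (φ(0),φ(6)) = (4,6) ∈ E(G2) ✓
  (1,3) → (φ(1),φ(3)) = (0,2) ∈ E(G2) ✓
  (1,4) → (φ(1),φ(4)) = (0,5) ∈ E(G2) ✓
  (1,5) → (φ(1),φ(5)) = (0,3) ∈ E(G2) ✓
  (1,6) → (φ(1),φ(6)) = (0,4) ∈ E(G2) ✓
  (2,3) → (φ(2),φ(3)) = (1,2) ∈ E(G2) ✓
  (2,4) → (φ(2),φ(4)) = (1,5) ∈ E(G2) ✓
  (2,6) → (φ(2),φ(6)) = (1,4) ∈ E(G2) ✓
  (3,5) → (φ(3),φ(5)) = (2,3) ∈ E(G2) ✓
  (5,6) → (φ(5),φ(6)) = (3,4) ∈ E(G2) ✓
All 12 edges of G1 map to edges of G2, and |E(G1)| = |E(G2)| = 12, so φ is a bijection on edges as well as vertices. Hence G1 ≅ G2.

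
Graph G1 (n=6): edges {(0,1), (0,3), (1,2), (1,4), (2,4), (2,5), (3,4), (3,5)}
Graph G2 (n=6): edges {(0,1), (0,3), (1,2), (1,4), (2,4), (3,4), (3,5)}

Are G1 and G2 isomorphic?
No, not isomorphic

The graphs are NOT isomorphic.

Counting edges: G1 has 8 edge(s); G2 has 7 edge(s).
Edge count is an isomorphism invariant (a bijection on vertices induces a bijection on edges), so differing edge counts rule out isomorphism.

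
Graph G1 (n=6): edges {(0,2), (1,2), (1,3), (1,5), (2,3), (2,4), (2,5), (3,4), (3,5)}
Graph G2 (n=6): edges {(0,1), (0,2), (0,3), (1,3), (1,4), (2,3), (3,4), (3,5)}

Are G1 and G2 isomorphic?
No, not isomorphic

The graphs are NOT isomorphic.

Counting triangles (3-cliques): G1 has 5, G2 has 3.
Triangle count is an isomorphism invariant, so differing triangle counts rule out isomorphism.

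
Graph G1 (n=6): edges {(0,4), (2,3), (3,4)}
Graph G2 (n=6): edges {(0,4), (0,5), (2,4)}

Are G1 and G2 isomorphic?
Yes, isomorphic

The graphs are isomorphic.
One valid mapping φ: V(G1) → V(G2): 0→5, 1→1, 2→2, 3→4, 4→0, 5→3

Verify φ preserves adjacency — for each edge of G1, its image is an edge of G2:
  (0,4) → (φ(0),φ(4)) = (0,5) ∈ E(G2) ✓
  (2,3) → (φ(2),φ(3)) = (2,4) ∈ E(G2) ✓
  (3,4) → (φ(3),φ(4)) = (0,4) ∈ E(G2) ✓
All 3 edges of G1 map to edges of G2, and |E(G1)| = |E(G2)| = 3, so φ is a bijection on edges as well as vertices. Hence G1 ≅ G2.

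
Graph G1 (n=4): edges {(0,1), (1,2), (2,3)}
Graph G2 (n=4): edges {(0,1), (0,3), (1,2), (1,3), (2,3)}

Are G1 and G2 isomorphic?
No, not isomorphic

The graphs are NOT isomorphic.

Counting triangles (3-cliques): G1 has 0, G2 has 2.
Triangle count is an isomorphism invariant, so differing triangle counts rule out isomorphism.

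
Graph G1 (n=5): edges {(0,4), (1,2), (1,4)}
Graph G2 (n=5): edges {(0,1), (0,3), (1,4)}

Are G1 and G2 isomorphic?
Yes, isomorphic

The graphs are isomorphic.
One valid mapping φ: V(G1) → V(G2): 0→4, 1→0, 2→3, 3→2, 4→1

Verify φ preserves adjacency — for each edge of G1, its image is an edge of G2:
  (0,4) → (φ(0),φ(4)) = (1,4) ∈ E(G2) ✓
  (1,2) → (φ(1),φ(2)) = (0,3) ∈ E(G2) ✓
  (1,4) → (φ(1),φ(4)) = (0,1) ∈ E(G2) ✓
All 3 edges of G1 map to edges of G2, and |E(G1)| = |E(G2)| = 3, so φ is a bijection on edges as well as vertices. Hence G1 ≅ G2.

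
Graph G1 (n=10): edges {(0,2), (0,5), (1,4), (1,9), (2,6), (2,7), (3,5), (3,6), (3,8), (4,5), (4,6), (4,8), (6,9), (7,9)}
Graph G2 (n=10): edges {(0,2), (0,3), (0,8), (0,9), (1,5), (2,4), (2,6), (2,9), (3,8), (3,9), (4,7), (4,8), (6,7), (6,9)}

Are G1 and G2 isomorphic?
No, not isomorphic

The graphs are NOT isomorphic.

Connected components of G1: 1 component(s) with vertex sets [[0, 1, 2, 3, 4, 5, 6, 7, 8, 9]], sizes [10].
Connected components of G2: 2 component(s) with vertex sets [[1, 5], [0, 2, 3, 4, 6, 7, 8, 9]], sizes [2, 8].
The number of connected components (and the multiset of component sizes) is an isomorphism invariant — an isomorphism maps each component of G1 bijectively onto a component of G2. Since G1 has 1 component(s) and G2 has 2, they cannot be isomorphic.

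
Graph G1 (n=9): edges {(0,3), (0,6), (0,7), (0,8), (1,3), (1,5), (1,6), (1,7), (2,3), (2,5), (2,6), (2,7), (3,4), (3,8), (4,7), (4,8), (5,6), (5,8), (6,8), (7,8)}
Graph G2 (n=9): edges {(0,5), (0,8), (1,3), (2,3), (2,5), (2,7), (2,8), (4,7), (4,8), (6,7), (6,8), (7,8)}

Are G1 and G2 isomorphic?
No, not isomorphic

The graphs are NOT isomorphic.

Counting triangles (3-cliques): G1 has 8, G2 has 3.
Triangle count is an isomorphism invariant, so differing triangle counts rule out isomorphism.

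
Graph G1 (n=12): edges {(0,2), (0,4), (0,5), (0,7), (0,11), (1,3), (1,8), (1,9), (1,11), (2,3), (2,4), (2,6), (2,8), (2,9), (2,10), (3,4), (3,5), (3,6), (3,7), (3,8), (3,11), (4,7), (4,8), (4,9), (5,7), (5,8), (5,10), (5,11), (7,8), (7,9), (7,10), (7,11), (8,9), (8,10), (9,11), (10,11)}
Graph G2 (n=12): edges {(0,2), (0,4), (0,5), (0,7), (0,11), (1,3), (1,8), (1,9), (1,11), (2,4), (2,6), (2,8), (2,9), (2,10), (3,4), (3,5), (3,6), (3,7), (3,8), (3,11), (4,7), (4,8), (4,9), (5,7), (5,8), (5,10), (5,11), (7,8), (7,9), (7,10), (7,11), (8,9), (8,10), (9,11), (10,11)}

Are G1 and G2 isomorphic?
No, not isomorphic

The graphs are NOT isomorphic.

Counting edges: G1 has 36 edge(s); G2 has 35 edge(s).
Edge count is an isomorphism invariant (a bijection on vertices induces a bijection on edges), so differing edge counts rule out isomorphism.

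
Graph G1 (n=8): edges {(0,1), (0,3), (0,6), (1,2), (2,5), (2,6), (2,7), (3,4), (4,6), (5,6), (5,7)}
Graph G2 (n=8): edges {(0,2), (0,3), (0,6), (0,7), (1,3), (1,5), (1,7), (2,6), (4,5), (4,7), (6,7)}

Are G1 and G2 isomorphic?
Yes, isomorphic

The graphs are isomorphic.
One valid mapping φ: V(G1) → V(G2): 0→1, 1→3, 2→0, 3→5, 4→4, 5→6, 6→7, 7→2

Verify φ preserves adjacency — for each edge of G1, its image is an edge of G2:
  (0,1) → (φ(0),φ(1)) = (1,3) ∈ E(G2) ✓
  (0,3) → (φ(0),φ(3)) = (1,5) ∈ E(G2) ✓
  (0,6) → (φ(0),φ(6)) = (1,7) ∈ E(G2) ✓
  (1,2) → (φ(1),φ(2)) = (0,3) ∈ E(G2) ✓
  (2,5) → (φ(2),φ(5)) = (0,6) ∈ E(G2) ✓
  (2,6) → (φ(2),φ(6)) = (0,7) ∈ E(G2) ✓
  (2,7) → (φ(2),φ(7)) = (0,2) ∈ E(G2) ✓
  (3,4) → (φ(3),φ(4)) = (4,5) ∈ E(G2) ✓
  (4,6) → (φ(4),φ(6)) = (4,7) ∈ E(G2) ✓
  (5,6) → (φ(5),φ(6)) = (6,7) ∈ E(G2) ✓
  (5,7) → (φ(5),φ(7)) = (2,6) ∈ E(G2) ✓
All 11 edges of G1 map to edges of G2, and |E(G1)| = |E(G2)| = 11, so φ is a bijection on edges as well as vertices. Hence G1 ≅ G2.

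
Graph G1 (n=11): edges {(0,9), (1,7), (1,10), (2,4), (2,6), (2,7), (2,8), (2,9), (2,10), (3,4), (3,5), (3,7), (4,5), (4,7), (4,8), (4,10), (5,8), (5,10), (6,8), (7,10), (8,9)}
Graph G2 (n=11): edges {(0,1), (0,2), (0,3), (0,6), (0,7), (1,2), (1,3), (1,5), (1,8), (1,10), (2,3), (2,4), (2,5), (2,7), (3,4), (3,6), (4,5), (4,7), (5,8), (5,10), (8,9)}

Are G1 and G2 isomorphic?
Yes, isomorphic

The graphs are isomorphic.
One valid mapping φ: V(G1) → V(G2): 0→9, 1→6, 2→1, 3→7, 4→2, 5→4, 6→10, 7→0, 8→5, 9→8, 10→3

Verify φ preserves adjacency — for each edge of G1, its image is an edge of G2:
  (0,9) → (φ(0),φ(9)) = (8,9) ∈ E(G2) ✓
  (1,7) → (φ(1),φ(7)) = (0,6) ∈ E(G2) ✓
  (1,10) → (φ(1),φ(10)) = (3,6) ∈ E(G2) ✓
  (2,4) → (φ(2),φ(4)) = (1,2) ∈ E(G2) ✓
  (2,6) → (φ(2),φ(6)) = (1,10) ∈ E(G2) ✓
  (2,7) → (φ(2),φ(7)) = (0,1) ∈ E(G2) ✓
  (2,8) → (φ(2),φ(8)) = (1,5) ∈ E(G2) ✓
  (2,9) → (φ(2),φ(9)) = (1,8) ∈ E(G2) ✓
  (2,10) → (φ(2),φ(10)) = (1,3) ∈ E(G2) ✓
  (3,4) → (φ(3),φ(4)) = (2,7) ∈ E(G2) ✓
  (3,5) → (φ(3),φ(5)) = (4,7) ∈ E(G2) ✓
  (3,7) → (φ(3),φ(7)) = (0,7) ∈ E(G2) ✓
  (4,5) → (φ(4),φ(5)) = (2,4) ∈ E(G2) ✓
  (4,7) → (φ(4),φ(7)) = (0,2) ∈ E(G2) ✓
  (4,8) → (φ(4),φ(8)) = (2,5) ∈ E(G2) ✓
  (4,10) → (φ(4),φ(10)) = (2,3) ∈ E(G2) ✓
  (5,8) → (φ(5),φ(8)) = (4,5) ∈ E(G2) ✓
  (5,10) → (φ(5),φ(10)) = (3,4) ∈ E(G2) ✓
  (6,8) → (φ(6),φ(8)) = (5,10) ∈ E(G2) ✓
  (7,10) → (φ(7),φ(10)) = (0,3) ∈ E(G2) ✓
  (8,9) → (φ(8),φ(9)) = (5,8) ∈ E(G2) ✓
All 21 edges of G1 map to edges of G2, and |E(G1)| = |E(G2)| = 21, so φ is a bijection on edges as well as vertices. Hence G1 ≅ G2.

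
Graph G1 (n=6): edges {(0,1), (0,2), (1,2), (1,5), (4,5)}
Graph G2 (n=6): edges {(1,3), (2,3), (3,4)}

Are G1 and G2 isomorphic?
No, not isomorphic

The graphs are NOT isomorphic.

Connected components of G1: 2 component(s) with vertex sets [[3], [0, 1, 2, 4, 5]], sizes [1, 5].
Connected components of G2: 3 component(s) with vertex sets [[0], [5], [1, 2, 3, 4]], sizes [1, 1, 4].
The number of connected components (and the multiset of component sizes) is an isomorphism invariant — an isomorphism maps each component of G1 bijectively onto a component of G2. Since G1 has 2 component(s) and G2 has 3, they cannot be isomorphic.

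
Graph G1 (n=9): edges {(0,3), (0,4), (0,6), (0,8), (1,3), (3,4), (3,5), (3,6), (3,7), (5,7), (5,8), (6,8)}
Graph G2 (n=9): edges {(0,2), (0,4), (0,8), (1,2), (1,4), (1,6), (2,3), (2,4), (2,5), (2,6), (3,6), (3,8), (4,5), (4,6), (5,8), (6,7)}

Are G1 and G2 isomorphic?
No, not isomorphic

The graphs are NOT isomorphic.

Connected components of G1: 2 component(s) with vertex sets [[2], [0, 1, 3, 4, 5, 6, 7, 8]], sizes [1, 8].
Connected components of G2: 1 component(s) with vertex sets [[0, 1, 2, 3, 4, 5, 6, 7, 8]], sizes [9].
The number of connected components (and the multiset of component sizes) is an isomorphism invariant — an isomorphism maps each component of G1 bijectively onto a component of G2. Since G1 has 2 component(s) and G2 has 1, they cannot be isomorphic.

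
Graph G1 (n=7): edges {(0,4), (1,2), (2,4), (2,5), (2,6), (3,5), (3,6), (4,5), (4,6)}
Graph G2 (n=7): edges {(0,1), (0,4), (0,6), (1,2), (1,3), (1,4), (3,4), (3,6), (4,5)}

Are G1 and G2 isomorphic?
Yes, isomorphic

The graphs are isomorphic.
One valid mapping φ: V(G1) → V(G2): 0→5, 1→2, 2→1, 3→6, 4→4, 5→0, 6→3

Verify φ preserves adjacency — for each edge of G1, its image is an edge of G2:
  (0,4) → (φ(0),φ(4)) = (4,5) ∈ E(G2) ✓
  (1,2) → (φ(1),φ(2)) = (1,2) ∈ E(G2) ✓
  (2,4) → (φ(2),φ(4)) = (1,4) ∈ E(G2) ✓
  (2,5) → (φ(2),φ(5)) = (0,1) ∈ E(G2) ✓
  (2,6) → (φ(2),φ(6)) = (1,3) ∈ E(G2) ✓
  (3,5) → (φ(3),φ(5)) = (0,6) ∈ E(G2) ✓
  (3,6) → (φ(3),φ(6)) = (3,6) ∈ E(G2) ✓
  (4,5) → (φ(4),φ(5)) = (0,4) ∈ E(G2) ✓
  (4,6) → (φ(4),φ(6)) = (3,4) ∈ E(G2) ✓
All 9 edges of G1 map to edges of G2, and |E(G1)| = |E(G2)| = 9, so φ is a bijection on edges as well as vertices. Hence G1 ≅ G2.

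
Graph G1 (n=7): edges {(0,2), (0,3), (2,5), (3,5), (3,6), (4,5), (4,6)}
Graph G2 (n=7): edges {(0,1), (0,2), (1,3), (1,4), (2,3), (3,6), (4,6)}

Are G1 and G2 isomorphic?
Yes, isomorphic

The graphs are isomorphic.
One valid mapping φ: V(G1) → V(G2): 0→6, 1→5, 2→4, 3→3, 4→0, 5→1, 6→2

Verify φ preserves adjacency — for each edge of G1, its image is an edge of G2:
  (0,2) → (φ(0),φ(2)) = (4,6) ∈ E(G2) ✓
  (0,3) → (φ(0),φ(3)) = (3,6) ∈ E(G2) ✓
  (2,5) → (φ(2),φ(5)) = (1,4) ∈ E(G2) ✓
  (3,5) → (φ(3),φ(5)) = (1,3) ∈ E(G2) ✓
  (3,6) → (φ(3),φ(6)) = (2,3) ∈ E(G2) ✓
  (4,5) → (φ(4),φ(5)) = (0,1) ∈ E(G2) ✓
  (4,6) → (φ(4),φ(6)) = (0,2) ∈ E(G2) ✓
All 7 edges of G1 map to edges of G2, and |E(G1)| = |E(G2)| = 7, so φ is a bijection on edges as well as vertices. Hence G1 ≅ G2.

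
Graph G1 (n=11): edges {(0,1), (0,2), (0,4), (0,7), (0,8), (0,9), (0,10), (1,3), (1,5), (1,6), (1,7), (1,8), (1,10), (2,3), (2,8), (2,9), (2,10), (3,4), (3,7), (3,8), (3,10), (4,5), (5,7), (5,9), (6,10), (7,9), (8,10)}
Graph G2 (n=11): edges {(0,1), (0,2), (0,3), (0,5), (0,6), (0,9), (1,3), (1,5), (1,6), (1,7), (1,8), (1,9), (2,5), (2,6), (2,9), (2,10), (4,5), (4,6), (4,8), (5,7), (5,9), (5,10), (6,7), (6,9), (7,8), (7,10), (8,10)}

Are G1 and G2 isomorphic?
Yes, isomorphic

The graphs are isomorphic.
One valid mapping φ: V(G1) → V(G2): 0→5, 1→1, 2→2, 3→6, 4→4, 5→8, 6→3, 7→7, 8→9, 9→10, 10→0

Verify φ preserves adjacency — for each edge of G1, its image is an edge of G2:
  (0,1) → (φ(0),φ(1)) = (1,5) ∈ E(G2) ✓
  (0,2) → (φ(0),φ(2)) = (2,5) ∈ E(G2) ✓
  (0,4) → (φ(0),φ(4)) = (4,5) ∈ E(G2) ✓
  (0,7) → (φ(0),φ(7)) = (5,7) ∈ E(G2) ✓
  (0,8) → (φ(0),φ(8)) = (5,9) ∈ E(G2) ✓
  (0,9) → (φ(0),φ(9)) = (5,10) ∈ E(G2) ✓
  (0,10) → (φ(0),φ(10)) = (0,5) ∈ E(G2) ✓
  (1,3) → (φ(1),φ(3)) = (1,6) ∈ E(G2) ✓
  (1,5) → (φ(1),φ(5)) = (1,8) ∈ E(G2) ✓
  (1,6) → (φ(1),φ(6)) = (1,3) ∈ E(G2) ✓
  (1,7) → (φ(1),φ(7)) = (1,7) ∈ E(G2) ✓
  (1,8) → (φ(1),φ(8)) = (1,9) ∈ E(G2) ✓
  (1,10) → (φ(1),φ(10)) = (0,1) ∈ E(G2) ✓
  (2,3) → (φ(2),φ(3)) = (2,6) ∈ E(G2) ✓
  (2,8) → (φ(2),φ(8)) = (2,9) ∈ E(G2) ✓
  (2,9) → (φ(2),φ(9)) = (2,10) ∈ E(G2) ✓
  (2,10) → (φ(2),φ(10)) = (0,2) ∈ E(G2) ✓
  (3,4) → (φ(3),φ(4)) = (4,6) ∈ E(G2) ✓
  (3,7) → (φ(3),φ(7)) = (6,7) ∈ E(G2) ✓
  (3,8) → (φ(3),φ(8)) = (6,9) ∈ E(G2) ✓
  (3,10) → (φ(3),φ(10)) = (0,6) ∈ E(G2) ✓
  (4,5) → (φ(4),φ(5)) = (4,8) ∈ E(G2) ✓
  (5,7) → (φ(5),φ(7)) = (7,8) ∈ E(G2) ✓
  (5,9) → (φ(5),φ(9)) = (8,10) ∈ E(G2) ✓
  (6,10) → (φ(6),φ(10)) = (0,3) ∈ E(G2) ✓
  (7,9) → (φ(7),φ(9)) = (7,10) ∈ E(G2) ✓
  (8,10) → (φ(8),φ(10)) = (0,9) ∈ E(G2) ✓
All 27 edges of G1 map to edges of G2, and |E(G1)| = |E(G2)| = 27, so φ is a bijection on edges as well as vertices. Hence G1 ≅ G2.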